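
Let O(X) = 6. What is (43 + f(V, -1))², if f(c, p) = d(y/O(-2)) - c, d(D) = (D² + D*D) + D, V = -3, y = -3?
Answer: 2116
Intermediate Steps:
d(D) = D + 2*D² (d(D) = (D² + D²) + D = 2*D² + D = D + 2*D²)
f(c, p) = -c (f(c, p) = (-3/6)*(1 + 2*(-3/6)) - c = (-3*⅙)*(1 + 2*(-3*⅙)) - c = -(1 + 2*(-½))/2 - c = -(1 - 1)/2 - c = -½*0 - c = 0 - c = -c)
(43 + f(V, -1))² = (43 - 1*(-3))² = (43 + 3)² = 46² = 2116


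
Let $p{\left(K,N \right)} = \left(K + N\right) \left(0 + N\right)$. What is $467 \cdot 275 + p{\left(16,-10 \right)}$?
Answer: $128365$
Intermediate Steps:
$p{\left(K,N \right)} = N \left(K + N\right)$ ($p{\left(K,N \right)} = \left(K + N\right) N = N \left(K + N\right)$)
$467 \cdot 275 + p{\left(16,-10 \right)} = 467 \cdot 275 - 10 \left(16 - 10\right) = 128425 - 60 = 128365$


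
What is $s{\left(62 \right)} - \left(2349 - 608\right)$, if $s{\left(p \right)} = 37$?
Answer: $-1704$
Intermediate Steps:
$s{\left(62 \right)} - \left(2349 - 608\right) = 37 - \left(2349 - 608\right) = 37 - 1741 = -1704$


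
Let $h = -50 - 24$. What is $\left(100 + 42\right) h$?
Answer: $-10508$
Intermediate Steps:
$h = -74$
$\left(100 + 42\right) h = \left(100 + 42\right) \left(-74\right) = 142 \left(-74\right) = -10508$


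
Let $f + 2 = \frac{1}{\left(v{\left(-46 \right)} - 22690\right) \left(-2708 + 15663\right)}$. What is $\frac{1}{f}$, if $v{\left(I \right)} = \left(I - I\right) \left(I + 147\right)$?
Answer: $- \frac{293948950}{587897901} \approx -0.5$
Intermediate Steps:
$v{\left(I \right)} = 0$ ($v{\left(I \right)} = 0 \left(147 + I\right) = 0$)
$f = - \frac{587897901}{293948950}$ ($f = -2 + \frac{1}{\left(0 - 22690\right) \left(-2708 + 15663\right)} = -2 + \frac{1}{\left(-22690\right) 12955} = -2 + \frac{1}{-293948950} = -2 - \frac{1}{293948950} = - \frac{587897901}{293948950} \approx -2.0$)
$\frac{1}{f} = \frac{1}{- \frac{587897901}{293948950}} = - \frac{293948950}{587897901}$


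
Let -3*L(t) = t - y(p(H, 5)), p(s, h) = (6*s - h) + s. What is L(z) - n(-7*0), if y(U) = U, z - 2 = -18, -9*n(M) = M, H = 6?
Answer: 53/3 ≈ 17.667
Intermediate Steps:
p(s, h) = -h + 7*s (p(s, h) = (-h + 6*s) + s = -h + 7*s)
n(M) = -M/9
z = -16 (z = 2 - 18 = -16)
L(t) = 37/3 - t/3 (L(t) = -(t - (-1*5 + 7*6))/3 = -(t - (-5 + 42))/3 = -(t - 1*37)/3 = -(t - 37)/3 = -(-37 + t)/3 = 37/3 - t/3)
L(z) - n(-7*0) = (37/3 - ⅓*(-16)) - (-1)*(-7*0)/9 = (37/3 + 16/3) - (-1)*0/9 = 53/3 - 1*0 = 53/3 + 0 = 53/3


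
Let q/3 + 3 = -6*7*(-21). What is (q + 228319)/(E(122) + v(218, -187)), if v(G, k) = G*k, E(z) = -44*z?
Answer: -10498/2097 ≈ -5.0062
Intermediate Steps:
q = 2637 (q = -9 + 3*(-6*7*(-21)) = -9 + 3*(-42*(-21)) = -9 + 3*882 = -9 + 2646 = 2637)
(q + 228319)/(E(122) + v(218, -187)) = (2637 + 228319)/(-44*122 + 218*(-187)) = 230956/(-5368 - 40766) = 230956/(-46134) = 230956*(-1/46134) = -10498/2097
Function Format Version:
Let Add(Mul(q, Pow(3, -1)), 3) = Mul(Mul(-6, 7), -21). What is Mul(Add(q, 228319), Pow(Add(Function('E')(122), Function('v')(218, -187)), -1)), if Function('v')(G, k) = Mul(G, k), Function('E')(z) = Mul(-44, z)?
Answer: Rational(-10498, 2097) ≈ -5.0062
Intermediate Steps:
q = 2637 (q = Add(-9, Mul(3, Mul(Mul(-6, 7), -21))) = Add(-9, Mul(3, Mul(-42, -21))) = Add(-9, Mul(3, 882)) = Add(-9, 2646) = 2637)
Mul(Add(q, 228319), Pow(Add(Function('E')(122), Function('v')(218, -187)), -1)) = Mul(Add(2637, 228319), Pow(Add(Mul(-44, 122), Mul(218, -187)), -1)) = Mul(230956, Pow(Add(-5368, -40766), -1)) = Mul(230956, Pow(-46134, -1)) = Mul(230956, Rational(-1, 46134)) = Rational(-10498, 2097)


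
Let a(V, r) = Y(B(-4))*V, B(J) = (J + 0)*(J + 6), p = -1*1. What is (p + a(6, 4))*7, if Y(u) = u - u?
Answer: -7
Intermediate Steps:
p = -1
B(J) = J*(6 + J)
Y(u) = 0
a(V, r) = 0 (a(V, r) = 0*V = 0)
(p + a(6, 4))*7 = (-1 + 0)*7 = -1*7 = -7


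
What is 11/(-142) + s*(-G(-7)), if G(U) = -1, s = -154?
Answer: -21879/142 ≈ -154.08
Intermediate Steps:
11/(-142) + s*(-G(-7)) = 11/(-142) - (-154)*(-1) = 11*(-1/142) - 154*1 = -11/142 - 154 = -21879/142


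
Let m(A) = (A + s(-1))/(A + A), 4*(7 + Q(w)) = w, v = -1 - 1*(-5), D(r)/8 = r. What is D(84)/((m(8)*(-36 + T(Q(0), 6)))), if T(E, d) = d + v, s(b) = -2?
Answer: -896/13 ≈ -68.923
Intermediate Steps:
D(r) = 8*r
v = 4 (v = -1 + 5 = 4)
Q(w) = -7 + w/4
m(A) = (-2 + A)/(2*A) (m(A) = (A - 2)/(A + A) = (-2 + A)/((2*A)) = (-2 + A)*(1/(2*A)) = (-2 + A)/(2*A))
T(E, d) = 4 + d (T(E, d) = d + 4 = 4 + d)
D(84)/((m(8)*(-36 + T(Q(0), 6)))) = (8*84)/((((½)*(-2 + 8)/8)*(-36 + (4 + 6)))) = 672/((((½)*(⅛)*6)*(-36 + 10))) = 672/(((3/8)*(-26))) = 672/(-39/4) = 672*(-4/39) = -896/13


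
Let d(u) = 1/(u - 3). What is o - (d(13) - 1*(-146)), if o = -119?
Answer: -2651/10 ≈ -265.10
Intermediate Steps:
d(u) = 1/(-3 + u)
o - (d(13) - 1*(-146)) = -119 - (1/(-3 + 13) - 1*(-146)) = -119 - (1/10 + 146) = -119 - (⅒ + 146) = -119 - 1*1461/10 = -119 - 1461/10 = -2651/10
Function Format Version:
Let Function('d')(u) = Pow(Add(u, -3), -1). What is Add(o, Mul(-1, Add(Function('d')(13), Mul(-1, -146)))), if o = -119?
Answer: Rational(-2651, 10) ≈ -265.10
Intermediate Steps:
Function('d')(u) = Pow(Add(-3, u), -1)
Add(o, Mul(-1, Add(Function('d')(13), Mul(-1, -146)))) = Add(-119, Mul(-1, Add(Pow(Add(-3, 13), -1), Mul(-1, -146)))) = Add(-119, Mul(-1, Add(Pow(10, -1), 146))) = Add(-119, Mul(-1, Add(Rational(1, 10), 146))) = Add(-119, Mul(-1, Rational(1461, 10))) = Add(-119, Rational(-1461, 10)) = Rational(-2651, 10)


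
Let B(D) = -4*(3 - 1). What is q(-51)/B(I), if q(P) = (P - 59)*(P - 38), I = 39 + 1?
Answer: -4895/4 ≈ -1223.8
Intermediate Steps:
I = 40
B(D) = -8 (B(D) = -4*2 = -8)
q(P) = (-59 + P)*(-38 + P)
q(-51)/B(I) = (2242 + (-51)² - 97*(-51))/(-8) = (2242 + 2601 + 4947)*(-⅛) = 9790*(-⅛) = -4895/4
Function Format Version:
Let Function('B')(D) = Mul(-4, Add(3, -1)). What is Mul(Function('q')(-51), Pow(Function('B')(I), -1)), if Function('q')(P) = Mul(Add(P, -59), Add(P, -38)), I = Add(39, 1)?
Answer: Rational(-4895, 4) ≈ -1223.8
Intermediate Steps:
I = 40
Function('B')(D) = -8 (Function('B')(D) = Mul(-4, 2) = -8)
Function('q')(P) = Mul(Add(-59, P), Add(-38, P))
Mul(Function('q')(-51), Pow(Function('B')(I), -1)) = Mul(Add(2242, Pow(-51, 2), Mul(-97, -51)), Pow(-8, -1)) = Mul(Add(2242, 2601, 4947), Rational(-1, 8)) = Mul(9790, Rational(-1, 8)) = Rational(-4895, 4)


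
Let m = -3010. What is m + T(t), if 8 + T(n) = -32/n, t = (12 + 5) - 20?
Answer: -9022/3 ≈ -3007.3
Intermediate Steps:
t = -3 (t = 17 - 20 = -3)
T(n) = -8 - 32/n
m + T(t) = -3010 + (-8 - 32/(-3)) = -3010 + (-8 - 32*(-1/3)) = -3010 + (-8 + 32/3) = -3010 + 8/3 = -9022/3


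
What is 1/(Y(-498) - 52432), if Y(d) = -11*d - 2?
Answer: -1/46956 ≈ -2.1297e-5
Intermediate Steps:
Y(d) = -2 - 11*d
1/(Y(-498) - 52432) = 1/((-2 - 11*(-498)) - 52432) = 1/((-2 + 5478) - 52432) = 1/(5476 - 52432) = 1/(-46956) = -1/46956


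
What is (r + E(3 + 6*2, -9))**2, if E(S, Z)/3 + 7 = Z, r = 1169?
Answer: 1256641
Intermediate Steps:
E(S, Z) = -21 + 3*Z
(r + E(3 + 6*2, -9))**2 = (1169 + (-21 + 3*(-9)))**2 = (1169 + (-21 - 27))**2 = (1169 - 48)**2 = 1121**2 = 1256641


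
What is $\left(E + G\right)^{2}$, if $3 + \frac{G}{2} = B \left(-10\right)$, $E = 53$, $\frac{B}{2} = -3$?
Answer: $27889$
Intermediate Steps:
$B = -6$ ($B = 2 \left(-3\right) = -6$)
$G = 114$ ($G = -6 + 2 \left(\left(-6\right) \left(-10\right)\right) = -6 + 2 \cdot 60 = -6 + 120 = 114$)
$\left(E + G\right)^{2} = \left(53 + 114\right)^{2} = 167^{2} = 27889$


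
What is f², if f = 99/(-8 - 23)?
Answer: 9801/961 ≈ 10.199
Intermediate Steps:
f = -99/31 (f = 99/(-31) = 99*(-1/31) = -99/31 ≈ -3.1936)
f² = (-99/31)² = 9801/961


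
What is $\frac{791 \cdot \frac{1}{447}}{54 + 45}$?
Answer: $\frac{791}{44253} \approx 0.017874$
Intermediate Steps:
$\frac{791 \cdot \frac{1}{447}}{54 + 45} = \frac{791 \cdot \frac{1}{447}}{99} = \frac{791}{447} \cdot \frac{1}{99} = \frac{791}{44253}$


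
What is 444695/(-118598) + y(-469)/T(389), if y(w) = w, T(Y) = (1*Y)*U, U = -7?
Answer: -8686331/2428138 ≈ -3.5774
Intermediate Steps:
T(Y) = -7*Y (T(Y) = (1*Y)*(-7) = Y*(-7) = -7*Y)
444695/(-118598) + y(-469)/T(389) = 444695/(-118598) - 469/((-7*389)) = 444695*(-1/118598) - 469/(-2723) = -23405/6242 - 469*(-1/2723) = -23405/6242 + 67/389 = -8686331/2428138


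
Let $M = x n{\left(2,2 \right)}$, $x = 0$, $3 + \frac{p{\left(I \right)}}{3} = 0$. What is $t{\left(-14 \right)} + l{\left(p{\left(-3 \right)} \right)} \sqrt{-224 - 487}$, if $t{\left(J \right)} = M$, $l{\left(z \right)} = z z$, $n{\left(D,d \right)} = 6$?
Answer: $243 i \sqrt{79} \approx 2159.8 i$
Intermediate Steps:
$p{\left(I \right)} = -9$ ($p{\left(I \right)} = -9 + 3 \cdot 0 = -9 + 0 = -9$)
$M = 0$ ($M = 0 \cdot 6 = 0$)
$l{\left(z \right)} = z^{2}$
$t{\left(J \right)} = 0$
$t{\left(-14 \right)} + l{\left(p{\left(-3 \right)} \right)} \sqrt{-224 - 487} = 0 + \left(-9\right)^{2} \sqrt{-224 - 487} = 0 + 81 \sqrt{-711} = 0 + 81 \cdot 3 i \sqrt{79} = 0 + 243 i \sqrt{79} = 243 i \sqrt{79}$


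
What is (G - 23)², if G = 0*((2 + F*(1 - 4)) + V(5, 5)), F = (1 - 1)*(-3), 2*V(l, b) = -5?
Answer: 529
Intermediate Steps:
V(l, b) = -5/2 (V(l, b) = (½)*(-5) = -5/2)
F = 0 (F = 0*(-3) = 0)
G = 0 (G = 0*((2 + 0*(1 - 4)) - 5/2) = 0*((2 + 0*(-3)) - 5/2) = 0*((2 + 0) - 5/2) = 0*(2 - 5/2) = 0*(-½) = 0)
(G - 23)² = (0 - 23)² = (-23)² = 529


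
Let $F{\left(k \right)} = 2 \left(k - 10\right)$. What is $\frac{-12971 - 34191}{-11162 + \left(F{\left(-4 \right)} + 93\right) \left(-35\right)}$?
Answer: $\frac{47162}{13437} \approx 3.5099$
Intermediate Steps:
$F{\left(k \right)} = -20 + 2 k$ ($F{\left(k \right)} = 2 \left(-10 + k\right) = -20 + 2 k$)
$\frac{-12971 - 34191}{-11162 + \left(F{\left(-4 \right)} + 93\right) \left(-35\right)} = \frac{-12971 - 34191}{-11162 + \left(\left(-20 + 2 \left(-4\right)\right) + 93\right) \left(-35\right)} = - \frac{47162}{-11162 + \left(\left(-20 - 8\right) + 93\right) \left(-35\right)} = - \frac{47162}{-11162 + \left(-28 + 93\right) \left(-35\right)} = - \frac{47162}{-11162 + 65 \left(-35\right)} = - \frac{47162}{-11162 - 2275} = - \frac{47162}{-13437} = \left(-47162\right) \left(- \frac{1}{13437}\right) = \frac{47162}{13437}$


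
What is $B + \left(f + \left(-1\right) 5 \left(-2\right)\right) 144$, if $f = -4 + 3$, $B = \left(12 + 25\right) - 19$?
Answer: $1314$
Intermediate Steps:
$B = 18$ ($B = 37 - 19 = 18$)
$f = -1$
$B + \left(f + \left(-1\right) 5 \left(-2\right)\right) 144 = 18 + \left(-1 + \left(-1\right) 5 \left(-2\right)\right) 144 = 18 + \left(-1 - -10\right) 144 = 18 + \left(-1 + 10\right) 144 = 18 + 9 \cdot 144 = 18 + 1296 = 1314$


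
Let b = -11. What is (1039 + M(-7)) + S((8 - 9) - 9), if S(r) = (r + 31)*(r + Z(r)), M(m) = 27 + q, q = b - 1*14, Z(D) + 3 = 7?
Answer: 915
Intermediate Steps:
Z(D) = 4 (Z(D) = -3 + 7 = 4)
q = -25 (q = -11 - 1*14 = -11 - 14 = -25)
M(m) = 2 (M(m) = 27 - 25 = 2)
S(r) = (4 + r)*(31 + r) (S(r) = (r + 31)*(r + 4) = (31 + r)*(4 + r) = (4 + r)*(31 + r))
(1039 + M(-7)) + S((8 - 9) - 9) = (1039 + 2) + (124 + ((8 - 9) - 9)² + 35*((8 - 9) - 9)) = 1041 + (124 + (-1 - 9)² + 35*(-1 - 9)) = 1041 + (124 + (-10)² + 35*(-10)) = 1041 + (124 + 100 - 350) = 1041 - 126 = 915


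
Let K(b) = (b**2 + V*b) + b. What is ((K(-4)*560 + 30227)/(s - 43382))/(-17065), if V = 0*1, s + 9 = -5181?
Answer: 36947/828881180 ≈ 4.4575e-5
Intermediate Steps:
s = -5190 (s = -9 - 5181 = -5190)
V = 0
K(b) = b + b**2 (K(b) = (b**2 + 0*b) + b = (b**2 + 0) + b = b**2 + b = b + b**2)
((K(-4)*560 + 30227)/(s - 43382))/(-17065) = ((-4*(1 - 4)*560 + 30227)/(-5190 - 43382))/(-17065) = ((-4*(-3)*560 + 30227)/(-48572))*(-1/17065) = ((12*560 + 30227)*(-1/48572))*(-1/17065) = ((6720 + 30227)*(-1/48572))*(-1/17065) = (36947*(-1/48572))*(-1/17065) = -36947/48572*(-1/17065) = 36947/828881180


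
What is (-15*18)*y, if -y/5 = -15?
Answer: -20250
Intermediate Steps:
y = 75 (y = -5*(-15) = 75)
(-15*18)*y = -15*18*75 = -270*75 = -20250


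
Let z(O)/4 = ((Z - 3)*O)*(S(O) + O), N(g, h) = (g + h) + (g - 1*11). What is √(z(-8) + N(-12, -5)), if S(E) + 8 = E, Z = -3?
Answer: 2*I*√1162 ≈ 68.176*I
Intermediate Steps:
S(E) = -8 + E
N(g, h) = -11 + h + 2*g (N(g, h) = (g + h) + (g - 11) = (g + h) + (-11 + g) = -11 + h + 2*g)
z(O) = -24*O*(-8 + 2*O) (z(O) = 4*(((-3 - 3)*O)*((-8 + O) + O)) = 4*((-6*O)*(-8 + 2*O)) = 4*(-6*O*(-8 + 2*O)) = -24*O*(-8 + 2*O))
√(z(-8) + N(-12, -5)) = √(48*(-8)*(4 - 1*(-8)) + (-11 - 5 + 2*(-12))) = √(48*(-8)*(4 + 8) + (-11 - 5 - 24)) = √(48*(-8)*12 - 40) = √(-4608 - 40) = √(-4648) = 2*I*√1162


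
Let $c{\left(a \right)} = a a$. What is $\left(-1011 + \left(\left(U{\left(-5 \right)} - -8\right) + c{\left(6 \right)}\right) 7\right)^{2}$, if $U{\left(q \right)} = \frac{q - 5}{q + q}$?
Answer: $484416$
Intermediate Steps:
$U{\left(q \right)} = \frac{-5 + q}{2 q}$
$c{\left(a \right)} = a^{2}$
$\left(-1011 + \left(\left(U{\left(-5 \right)} - -8\right) + c{\left(6 \right)}\right) 7\right)^{2} = \left(-1011 + \left(\left(\frac{-5 - 5}{2 \left(-5\right)} - -8\right) + 6^{2}\right) 7\right)^{2} = \left(-1011 + \left(\left(\frac{1}{2} \left(- \frac{1}{5}\right) \left(-10\right) + 8\right) + 36\right) 7\right)^{2} = \left(-1011 + \left(\left(1 + 8\right) + 36\right) 7\right)^{2} = \left(-1011 + \left(9 + 36\right) 7\right)^{2} = \left(-1011 + 45 \cdot 7\right)^{2} = \left(-1011 + 315\right)^{2} = \left(-696\right)^{2} = 484416$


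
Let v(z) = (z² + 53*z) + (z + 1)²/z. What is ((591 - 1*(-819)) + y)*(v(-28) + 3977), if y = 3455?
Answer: 63263765/4 ≈ 1.5816e+7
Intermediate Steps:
v(z) = z² + 53*z + (1 + z)²/z (v(z) = (z² + 53*z) + (1 + z)²/z = z² + 53*z + (1 + z)²/z)
((591 - 1*(-819)) + y)*(v(-28) + 3977) = ((591 - 1*(-819)) + 3455)*(((1 - 28)² + (-28)²*(53 - 28))/(-28) + 3977) = ((591 + 819) + 3455)*(-((-27)² + 784*25)/28 + 3977) = (1410 + 3455)*(-(729 + 19600)/28 + 3977) = 4865*(-1/28*20329 + 3977) = 4865*(-20329/28 + 3977) = 4865*(91027/28) = 63263765/4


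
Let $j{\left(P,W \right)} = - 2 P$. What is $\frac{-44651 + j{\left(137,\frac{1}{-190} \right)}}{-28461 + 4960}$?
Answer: $\frac{44925}{23501} \approx 1.9116$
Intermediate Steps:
$\frac{-44651 + j{\left(137,\frac{1}{-190} \right)}}{-28461 + 4960} = \frac{-44651 - 274}{-28461 + 4960} = \frac{-44651 - 274}{-23501} = \left(-44925\right) \left(- \frac{1}{23501}\right) = \frac{44925}{23501}$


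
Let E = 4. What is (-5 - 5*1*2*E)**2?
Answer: 2025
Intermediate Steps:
(-5 - 5*1*2*E)**2 = (-5 - 5*1*2*4)**2 = (-5 - 10*4)**2 = (-5 - 5*8)**2 = (-5 - 40)**2 = (-45)**2 = 2025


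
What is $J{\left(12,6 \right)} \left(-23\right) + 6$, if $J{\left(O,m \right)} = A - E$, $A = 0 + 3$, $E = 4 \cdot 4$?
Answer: $305$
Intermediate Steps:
$E = 16$
$A = 3$
$J{\left(O,m \right)} = -13$ ($J{\left(O,m \right)} = 3 - 16 = -13$)
$J{\left(12,6 \right)} \left(-23\right) + 6 = \left(-13\right) \left(-23\right) + 6 = 299 + 6 = 305$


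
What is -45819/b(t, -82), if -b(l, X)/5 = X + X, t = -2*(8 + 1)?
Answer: -45819/820 ≈ -55.877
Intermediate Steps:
t = -18 (t = -2*9 = -18)
b(l, X) = -10*X (b(l, X) = -5*(X + X) = -10*X)
-45819/b(t, -82) = -45819/((-10*(-82))) = -45819/820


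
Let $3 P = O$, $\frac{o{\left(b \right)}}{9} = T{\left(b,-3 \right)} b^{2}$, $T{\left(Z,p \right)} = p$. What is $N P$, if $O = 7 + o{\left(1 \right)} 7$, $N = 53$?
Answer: $- \frac{9646}{3} \approx -3215.3$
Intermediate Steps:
$o{\left(b \right)} = - 27 b^{2}$ ($o{\left(b \right)} = 9 \left(- 3 b^{2}\right) = - 27 b^{2}$)
$O = -182$ ($O = 7 + - 27 \cdot 1^{2} \cdot 7 = 7 + \left(-27\right) 1 \cdot 7 = 7 - 189 = -182$)
$P = - \frac{182}{3}$ ($P = \frac{1}{3} \left(-182\right) = - \frac{182}{3} \approx -60.667$)
$N P = 53 \left(- \frac{182}{3}\right) = - \frac{9646}{3}$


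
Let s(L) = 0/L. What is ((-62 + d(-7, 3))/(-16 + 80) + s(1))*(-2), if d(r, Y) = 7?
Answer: 55/32 ≈ 1.7188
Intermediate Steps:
s(L) = 0
((-62 + d(-7, 3))/(-16 + 80) + s(1))*(-2) = ((-62 + 7)/(-16 + 80) + 0)*(-2) = (-55/64 + 0)*(-2) = -55/64*(-2) = 55/32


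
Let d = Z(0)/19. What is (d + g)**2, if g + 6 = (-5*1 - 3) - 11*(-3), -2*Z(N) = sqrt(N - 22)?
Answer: 260631/722 - I*sqrt(22) ≈ 360.98 - 4.6904*I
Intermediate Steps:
Z(N) = -sqrt(-22 + N)/2 (Z(N) = -sqrt(N - 22)/2 = -sqrt(-22 + N)/2)
g = 19 (g = -6 + ((-5*1 - 3) - 11*(-3)) = -6 + ((-5 - 3) + 33) = -6 + (-8 + 33) = -6 + 25 = 19)
d = -I*sqrt(22)/38 (d = -sqrt(-22 + 0)/2/19 = -I*sqrt(22)/2*(1/19) = -I*sqrt(22)/38 ≈ -0.12343*I)
(d + g)**2 = (-I*sqrt(22)/38 + 19)**2 = (19 - I*sqrt(22)/38)**2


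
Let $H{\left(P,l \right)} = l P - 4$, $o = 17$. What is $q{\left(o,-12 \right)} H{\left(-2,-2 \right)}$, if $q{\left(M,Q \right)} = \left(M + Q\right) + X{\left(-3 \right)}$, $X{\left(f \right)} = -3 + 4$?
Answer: $0$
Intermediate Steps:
$X{\left(f \right)} = 1$
$H{\left(P,l \right)} = -4 + P l$ ($H{\left(P,l \right)} = P l - 4 = -4 + P l$)
$q{\left(M,Q \right)} = 1 + M + Q$ ($q{\left(M,Q \right)} = \left(M + Q\right) + 1 = 1 + M + Q$)
$q{\left(o,-12 \right)} H{\left(-2,-2 \right)} = \left(1 + 17 - 12\right) \left(-4 - -4\right) = 6 \left(-4 + 4\right) = 6 \cdot 0 = 0$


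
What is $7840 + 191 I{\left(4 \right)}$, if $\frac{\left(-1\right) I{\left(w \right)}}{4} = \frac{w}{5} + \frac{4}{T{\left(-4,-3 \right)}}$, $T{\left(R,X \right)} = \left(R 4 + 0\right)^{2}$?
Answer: $\frac{577349}{80} \approx 7216.9$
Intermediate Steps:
$T{\left(R,X \right)} = 16 R^{2}$ ($T{\left(R,X \right)} = \left(4 R + 0\right)^{2} = \left(4 R\right)^{2} = 16 R^{2}$)
$I{\left(w \right)} = - \frac{1}{16} - \frac{4 w}{5}$ ($I{\left(w \right)} = - 4 \left(\frac{w}{5} + \frac{4}{16 \left(-4\right)^{2}}\right) = - 4 \left(w \frac{1}{5} + \frac{4}{16 \cdot 16}\right) = - 4 \left(\frac{w}{5} + \frac{4}{256}\right) = - 4 \left(\frac{w}{5} + 4 \cdot \frac{1}{256}\right) = - 4 \left(\frac{w}{5} + \frac{1}{64}\right) = - 4 \left(\frac{1}{64} + \frac{w}{5}\right) = - \frac{1}{16} - \frac{4 w}{5}$)
$7840 + 191 I{\left(4 \right)} = 7840 + 191 \left(- \frac{1}{16} - \frac{16}{5}\right) = 7840 + 191 \left(- \frac{261}{80}\right) = 7840 - \frac{49851}{80} = \frac{577349}{80}$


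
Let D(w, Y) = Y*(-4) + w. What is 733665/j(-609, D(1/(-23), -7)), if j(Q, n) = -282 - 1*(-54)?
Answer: -244555/76 ≈ -3217.8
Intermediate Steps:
D(w, Y) = w - 4*Y (D(w, Y) = -4*Y + w = w - 4*Y)
j(Q, n) = -228 (j(Q, n) = -282 + 54 = -228)
733665/j(-609, D(1/(-23), -7)) = 733665/(-228) = 733665*(-1/228) = -244555/76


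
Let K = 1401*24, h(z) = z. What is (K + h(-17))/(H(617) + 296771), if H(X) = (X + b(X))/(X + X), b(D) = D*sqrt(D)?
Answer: 2849599943/25163806588 - 4801*sqrt(617)/25163806588 ≈ 0.11324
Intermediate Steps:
b(D) = D**(3/2)
K = 33624
H(X) = (X + X**(3/2))/(2*X) (H(X) = (X + X**(3/2))/(X + X) = (X + X**(3/2))/((2*X)) = (X + X**(3/2))*(1/(2*X)) = (X + X**(3/2))/(2*X))
(K + h(-17))/(H(617) + 296771) = (33624 - 17)/((1/2)*(617 + 617**(3/2))/617 + 296771) = 33607/((1/2)*(1/617)*(617 + 617*sqrt(617)) + 296771) = 33607/((1/2 + sqrt(617)/2) + 296771) = 33607/(593543/2 + sqrt(617)/2)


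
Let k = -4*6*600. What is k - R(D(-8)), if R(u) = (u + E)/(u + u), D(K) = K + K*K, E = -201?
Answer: -1612655/112 ≈ -14399.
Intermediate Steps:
D(K) = K + K²
R(u) = (-201 + u)/(2*u) (R(u) = (u - 201)/(u + u) = (-201 + u)/((2*u)) = (-201 + u)*(1/(2*u)) = (-201 + u)/(2*u))
k = -14400 (k = -24*600 = -14400)
k - R(D(-8)) = -14400 - (-201 - 8*(1 - 8))/(2*((-8*(1 - 8)))) = -14400 - (-201 - 8*(-7))/(2*((-8*(-7)))) = -14400 - (-201 + 56)/(2*56) = -14400 - (-145)/(2*56) = -14400 - 1*(-145/112) = -14400 + 145/112 = -1612655/112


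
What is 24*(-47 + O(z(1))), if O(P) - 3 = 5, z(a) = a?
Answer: -936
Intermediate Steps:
O(P) = 8 (O(P) = 3 + 5 = 8)
24*(-47 + O(z(1))) = 24*(-47 + 8) = 24*(-39) = -936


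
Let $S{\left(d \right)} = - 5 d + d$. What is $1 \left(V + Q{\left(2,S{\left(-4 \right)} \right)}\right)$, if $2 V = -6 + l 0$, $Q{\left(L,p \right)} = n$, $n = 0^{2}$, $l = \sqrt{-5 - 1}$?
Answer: $-3$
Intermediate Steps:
$S{\left(d \right)} = - 4 d$
$l = i \sqrt{6}$ ($l = \sqrt{-6} = i \sqrt{6} \approx 2.4495 i$)
$n = 0$
$Q{\left(L,p \right)} = 0$
$V = -3$ ($V = \frac{-6 + i \sqrt{6} \cdot 0}{2} = \frac{-6 + 0}{2} = \frac{1}{2} \left(-6\right) = -3$)
$1 \left(V + Q{\left(2,S{\left(-4 \right)} \right)}\right) = 1 \left(-3 + 0\right) = 1 \left(-3\right) = -3$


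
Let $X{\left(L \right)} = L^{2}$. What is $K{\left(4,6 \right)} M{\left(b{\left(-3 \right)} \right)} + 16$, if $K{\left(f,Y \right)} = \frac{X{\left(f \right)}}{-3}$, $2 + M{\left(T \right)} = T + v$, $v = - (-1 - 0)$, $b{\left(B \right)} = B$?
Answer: $\frac{112}{3} \approx 37.333$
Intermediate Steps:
$v = 1$ ($v = - (-1 + 0) = \left(-1\right) \left(-1\right) = 1$)
$M{\left(T \right)} = -1 + T$ ($M{\left(T \right)} = -2 + \left(T + 1\right) = -2 + \left(1 + T\right) = -1 + T$)
$K{\left(f,Y \right)} = - \frac{f^{2}}{3}$ ($K{\left(f,Y \right)} = \frac{f^{2}}{-3} = f^{2} \left(- \frac{1}{3}\right) = - \frac{f^{2}}{3}$)
$K{\left(4,6 \right)} M{\left(b{\left(-3 \right)} \right)} + 16 = - \frac{4^{2}}{3} \left(-1 - 3\right) + 16 = \left(- \frac{1}{3}\right) 16 \left(-4\right) + 16 = \left(- \frac{16}{3}\right) \left(-4\right) + 16 = \frac{64}{3} + 16 = \frac{112}{3}$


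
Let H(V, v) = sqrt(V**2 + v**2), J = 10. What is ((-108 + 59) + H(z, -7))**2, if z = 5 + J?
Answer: (-49 + sqrt(274))**2 ≈ 1052.8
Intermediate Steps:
z = 15 (z = 5 + 10 = 15)
((-108 + 59) + H(z, -7))**2 = ((-108 + 59) + sqrt(15**2 + (-7)**2))**2 = (-49 + sqrt(225 + 49))**2 = (-49 + sqrt(274))**2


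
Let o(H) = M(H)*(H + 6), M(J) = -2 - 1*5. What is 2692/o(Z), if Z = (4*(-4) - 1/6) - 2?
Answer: 16152/511 ≈ 31.609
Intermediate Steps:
M(J) = -7 (M(J) = -2 - 5 = -7)
Z = -109/6 (Z = (-16 - 1*⅙) - 2 = (-16 - ⅙) - 2 = -97/6 - 2 = -109/6 ≈ -18.167)
o(H) = -42 - 7*H (o(H) = -7*(H + 6) = -7*(6 + H) = -42 - 7*H)
2692/o(Z) = 2692/(-42 - 7*(-109/6)) = 2692/(-42 + 763/6) = 2692/(511/6) = (6/511)*2692 = 16152/511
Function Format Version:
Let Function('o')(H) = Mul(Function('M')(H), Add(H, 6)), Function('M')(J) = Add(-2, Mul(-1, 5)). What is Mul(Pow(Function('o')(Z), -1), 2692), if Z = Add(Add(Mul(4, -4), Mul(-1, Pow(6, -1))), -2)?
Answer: Rational(16152, 511) ≈ 31.609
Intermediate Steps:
Function('M')(J) = -7 (Function('M')(J) = Add(-2, -5) = -7)
Z = Rational(-109, 6) (Z = Add(Add(-16, Mul(-1, Rational(1, 6))), -2) = Add(Add(-16, Rational(-1, 6)), -2) = Add(Rational(-97, 6), -2) = Rational(-109, 6) ≈ -18.167)
Function('o')(H) = Add(-42, Mul(-7, H)) (Function('o')(H) = Mul(-7, Add(H, 6)) = Mul(-7, Add(6, H)) = Add(-42, Mul(-7, H)))
Mul(Pow(Function('o')(Z), -1), 2692) = Mul(Pow(Add(-42, Mul(-7, Rational(-109, 6))), -1), 2692) = Mul(Pow(Add(-42, Rational(763, 6)), -1), 2692) = Mul(Pow(Rational(511, 6), -1), 2692) = Mul(Rational(6, 511), 2692) = Rational(16152, 511)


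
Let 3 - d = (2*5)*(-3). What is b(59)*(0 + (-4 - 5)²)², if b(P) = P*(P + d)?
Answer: 35613108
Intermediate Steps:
d = 33 (d = 3 - 2*5*(-3) = 3 - 10*(-3) = 3 - 1*(-30) = 3 + 30 = 33)
b(P) = P*(33 + P) (b(P) = P*(P + 33) = P*(33 + P))
b(59)*(0 + (-4 - 5)²)² = (59*(33 + 59))*(0 + (-4 - 5)²)² = (59*92)*(0 + (-9)²)² = 5428*(0 + 81)² = 5428*81² = 5428*6561 = 35613108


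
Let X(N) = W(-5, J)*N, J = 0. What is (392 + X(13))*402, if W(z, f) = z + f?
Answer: 131454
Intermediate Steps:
W(z, f) = f + z
X(N) = -5*N (X(N) = (0 - 5)*N = -5*N)
(392 + X(13))*402 = (392 - 5*13)*402 = (392 - 65)*402 = 327*402 = 131454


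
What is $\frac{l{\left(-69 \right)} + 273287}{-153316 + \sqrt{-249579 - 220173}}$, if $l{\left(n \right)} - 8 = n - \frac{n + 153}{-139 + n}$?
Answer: $- \frac{544569731317}{305581452904} - \frac{326778779 i \sqrt{222}}{611162905808} \approx -1.7821 - 0.0079666 i$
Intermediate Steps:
$l{\left(n \right)} = 8 + n - \frac{153 + n}{-139 + n}$ ($l{\left(n \right)} = 8 + \left(n - \frac{n + 153}{-139 + n}\right) = 8 + \left(n - \frac{153 + n}{-139 + n}\right) = 8 + n - \frac{153 + n}{-139 + n}$)
$\frac{l{\left(-69 \right)} + 273287}{-153316 + \sqrt{-249579 - 220173}} = \frac{\frac{-1265 + \left(-69\right)^{2} - -9108}{-139 - 69} + 273287}{-153316 + \sqrt{-249579 - 220173}} = \frac{\frac{-1265 + 4761 + 9108}{-208} + 273287}{-153316 + \sqrt{-469752}} = \frac{\left(- \frac{1}{208}\right) 12604 + 273287}{-153316 + 46 i \sqrt{222}} = \frac{- \frac{3151}{52} + 273287}{-153316 + 46 i \sqrt{222}} = \frac{14207773}{52 \left(-153316 + 46 i \sqrt{222}\right)}$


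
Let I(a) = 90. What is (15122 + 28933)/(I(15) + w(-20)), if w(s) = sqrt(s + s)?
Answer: 36045/74 - 801*I*sqrt(10)/74 ≈ 487.09 - 34.229*I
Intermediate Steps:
w(s) = sqrt(2)*sqrt(s) (w(s) = sqrt(2*s) = sqrt(2)*sqrt(s))
(15122 + 28933)/(I(15) + w(-20)) = (15122 + 28933)/(90 + sqrt(2)*sqrt(-20)) = 44055/(90 + sqrt(2)*(2*I*sqrt(5))) = 44055/(90 + 2*I*sqrt(10))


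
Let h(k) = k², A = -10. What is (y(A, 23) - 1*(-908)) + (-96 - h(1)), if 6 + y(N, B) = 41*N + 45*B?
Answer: 1430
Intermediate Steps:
y(N, B) = -6 + 41*N + 45*B (y(N, B) = -6 + (41*N + 45*B) = -6 + 41*N + 45*B)
(y(A, 23) - 1*(-908)) + (-96 - h(1)) = ((-6 + 41*(-10) + 45*23) - 1*(-908)) + (-96 - 1*1²) = ((-6 - 410 + 1035) + 908) + (-96 - 1*1) = (619 + 908) + (-96 - 1) = 1527 - 97 = 1430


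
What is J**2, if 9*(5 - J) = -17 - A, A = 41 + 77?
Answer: 400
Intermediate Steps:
A = 118
J = 20 (J = 5 - (-17 - 1*118)/9 = 5 - (-17 - 118)/9 = 5 - 1/9*(-135) = 5 + 15 = 20)
J**2 = 20**2 = 400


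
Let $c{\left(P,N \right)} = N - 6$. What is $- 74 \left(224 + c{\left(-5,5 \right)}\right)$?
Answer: $-16502$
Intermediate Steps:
$c{\left(P,N \right)} = -6 + N$ ($c{\left(P,N \right)} = N - 6 = -6 + N$)
$- 74 \left(224 + c{\left(-5,5 \right)}\right) = - 74 \left(224 + \left(-6 + 5\right)\right) = - 74 \left(224 - 1\right) = \left(-74\right) 223 = -16502$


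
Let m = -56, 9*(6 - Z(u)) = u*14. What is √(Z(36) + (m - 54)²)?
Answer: 5*√482 ≈ 109.77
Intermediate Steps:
Z(u) = 6 - 14*u/9 (Z(u) = 6 - u*14/9 = 6 - 14*u/9)
√(Z(36) + (m - 54)²) = √((6 - 14/9*36) + (-56 - 54)²) = √((6 - 56) + (-110)²) = √(-50 + 12100) = √12050 = 5*√482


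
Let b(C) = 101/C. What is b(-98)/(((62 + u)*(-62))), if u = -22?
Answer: 101/243040 ≈ 0.00041557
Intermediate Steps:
b(-98)/(((62 + u)*(-62))) = (101/(-98))/(((62 - 22)*(-62))) = (101*(-1/98))/((40*(-62))) = -101/98/(-2480) = -101/98*(-1/2480) = 101/243040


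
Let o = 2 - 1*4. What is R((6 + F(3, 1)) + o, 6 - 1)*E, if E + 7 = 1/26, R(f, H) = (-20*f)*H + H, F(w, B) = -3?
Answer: 17195/26 ≈ 661.35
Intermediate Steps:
o = -2 (o = 2 - 4 = -2)
R(f, H) = H - 20*H*f (R(f, H) = -20*H*f + H = H - 20*H*f)
E = -181/26 (E = -7 + 1/26 = -181/26 ≈ -6.9615)
R((6 + F(3, 1)) + o, 6 - 1)*E = ((6 - 1)*(1 - 20*((6 - 3) - 2)))*(-181/26) = (5*(1 - 20*(3 - 2)))*(-181/26) = (5*(1 - 20*1))*(-181/26) = (5*(1 - 20))*(-181/26) = (5*(-19))*(-181/26) = -95*(-181/26) = 17195/26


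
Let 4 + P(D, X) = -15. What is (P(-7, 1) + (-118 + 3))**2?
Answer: 17956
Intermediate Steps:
P(D, X) = -19 (P(D, X) = -4 - 15 = -19)
(P(-7, 1) + (-118 + 3))**2 = (-19 + (-118 + 3))**2 = (-19 - 115)**2 = (-134)**2 = 17956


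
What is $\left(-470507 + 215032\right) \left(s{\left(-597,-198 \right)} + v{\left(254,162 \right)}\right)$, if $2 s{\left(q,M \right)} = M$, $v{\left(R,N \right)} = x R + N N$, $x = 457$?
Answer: $-36334420925$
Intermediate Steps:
$v{\left(R,N \right)} = N^{2} + 457 R$ ($v{\left(R,N \right)} = 457 R + N N = 457 R + N^{2} = N^{2} + 457 R$)
$s{\left(q,M \right)} = \frac{M}{2}$
$\left(-470507 + 215032\right) \left(s{\left(-597,-198 \right)} + v{\left(254,162 \right)}\right) = \left(-470507 + 215032\right) \left(\frac{1}{2} \left(-198\right) + \left(162^{2} + 457 \cdot 254\right)\right) = - 255475 \left(-99 + \left(26244 + 116078\right)\right) = - 255475 \left(-99 + 142322\right) = \left(-255475\right) 142223 = -36334420925$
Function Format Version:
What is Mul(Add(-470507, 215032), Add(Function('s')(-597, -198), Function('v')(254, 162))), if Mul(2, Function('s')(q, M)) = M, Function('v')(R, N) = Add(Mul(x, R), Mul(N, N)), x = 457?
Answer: -36334420925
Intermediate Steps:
Function('v')(R, N) = Add(Pow(N, 2), Mul(457, R)) (Function('v')(R, N) = Add(Mul(457, R), Mul(N, N)) = Add(Mul(457, R), Pow(N, 2)) = Add(Pow(N, 2), Mul(457, R)))
Function('s')(q, M) = Mul(Rational(1, 2), M)
Mul(Add(-470507, 215032), Add(Function('s')(-597, -198), Function('v')(254, 162))) = Mul(Add(-470507, 215032), Add(Mul(Rational(1, 2), -198), Add(Pow(162, 2), Mul(457, 254)))) = Mul(-255475, Add(-99, Add(26244, 116078))) = Mul(-255475, Add(-99, 142322)) = Mul(-255475, 142223) = -36334420925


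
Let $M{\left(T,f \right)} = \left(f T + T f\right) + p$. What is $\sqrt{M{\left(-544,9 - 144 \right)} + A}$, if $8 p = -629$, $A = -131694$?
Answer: $\frac{\sqrt{241718}}{4} \approx 122.91$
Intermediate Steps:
$p = - \frac{629}{8}$ ($p = \frac{1}{8} \left(-629\right) = - \frac{629}{8} \approx -78.625$)
$M{\left(T,f \right)} = - \frac{629}{8} + 2 T f$ ($M{\left(T,f \right)} = \left(f T + T f\right) - \frac{629}{8} = \left(T f + T f\right) - \frac{629}{8} = 2 T f - \frac{629}{8} = - \frac{629}{8} + 2 T f$)
$\sqrt{M{\left(-544,9 - 144 \right)} + A} = \sqrt{\left(- \frac{629}{8} + 2 \left(-544\right) \left(9 - 144\right)\right) - 131694} = \sqrt{\left(- \frac{629}{8} + 2 \left(-544\right) \left(-135\right)\right) - 131694} = \sqrt{\left(- \frac{629}{8} + 146880\right) - 131694} = \sqrt{\frac{1174411}{8} - 131694} = \sqrt{\frac{120859}{8}} = \frac{\sqrt{241718}}{4}$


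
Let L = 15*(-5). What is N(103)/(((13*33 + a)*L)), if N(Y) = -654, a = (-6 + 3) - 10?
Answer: 109/5200 ≈ 0.020962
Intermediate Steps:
a = -13 (a = -3 - 10 = -13)
L = -75
N(103)/(((13*33 + a)*L)) = -654*(-1/(75*(13*33 - 13))) = -654*(-1/(75*(429 - 13))) = -654/(416*(-75)) = -654/(-31200) = -654*(-1/31200) = 109/5200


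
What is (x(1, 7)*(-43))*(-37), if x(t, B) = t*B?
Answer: 11137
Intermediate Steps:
x(t, B) = B*t
(x(1, 7)*(-43))*(-37) = ((7*1)*(-43))*(-37) = (7*(-43))*(-37) = -301*(-37) = 11137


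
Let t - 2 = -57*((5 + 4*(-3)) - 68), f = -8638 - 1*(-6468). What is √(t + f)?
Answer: 7*√43 ≈ 45.902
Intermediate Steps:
f = -2170 (f = -8638 + 6468 = -2170)
t = 4277 (t = 2 - 57*((5 + 4*(-3)) - 68) = 2 - 57*((5 - 12) - 68) = 2 - 57*(-7 - 68) = 2 - 57*(-75) = 2 + 4275 = 4277)
√(t + f) = √(4277 - 2170) = √2107 = 7*√43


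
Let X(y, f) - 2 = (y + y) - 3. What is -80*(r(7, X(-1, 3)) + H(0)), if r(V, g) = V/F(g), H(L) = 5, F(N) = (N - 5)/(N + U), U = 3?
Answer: -400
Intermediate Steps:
F(N) = (-5 + N)/(3 + N) (F(N) = (N - 5)/(N + 3) = (-5 + N)/(3 + N))
X(y, f) = -1 + 2*y (X(y, f) = 2 + ((y + y) - 3) = 2 + (2*y - 3) = 2 + (-3 + 2*y) = -1 + 2*y)
r(V, g) = V*(3 + g)/(-5 + g) (r(V, g) = V/(((-5 + g)/(3 + g))) = V*((3 + g)/(-5 + g)) = V*(3 + g)/(-5 + g))
-80*(r(7, X(-1, 3)) + H(0)) = -80*(7*(3 + (-1 + 2*(-1)))/(-5 + (-1 + 2*(-1))) + 5) = -80*(7*(3 + (-1 - 2))/(-5 + (-1 - 2)) + 5) = -80*(7*(3 - 3)/(-5 - 3) + 5) = -80*(7*0/(-8) + 5) = -80*(7*(-1/8)*0 + 5) = -80*(0 + 5) = -80*5 = -400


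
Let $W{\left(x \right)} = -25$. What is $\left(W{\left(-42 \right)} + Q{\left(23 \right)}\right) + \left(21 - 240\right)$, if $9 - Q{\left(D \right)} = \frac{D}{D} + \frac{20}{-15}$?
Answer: $- \frac{704}{3} \approx -234.67$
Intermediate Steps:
$Q{\left(D \right)} = \frac{28}{3}$ ($Q{\left(D \right)} = 9 - \left(\frac{D}{D} + \frac{20}{-15}\right) = 9 - \left(1 + 20 \left(- \frac{1}{15}\right)\right) = 9 - \left(1 - \frac{4}{3}\right) = 9 - - \frac{1}{3} = 9 + \frac{1}{3} = \frac{28}{3}$)
$\left(W{\left(-42 \right)} + Q{\left(23 \right)}\right) + \left(21 - 240\right) = \left(-25 + \frac{28}{3}\right) + \left(21 - 240\right) = - \frac{47}{3} + \left(21 - 240\right) = - \frac{47}{3} - 219 = - \frac{704}{3}$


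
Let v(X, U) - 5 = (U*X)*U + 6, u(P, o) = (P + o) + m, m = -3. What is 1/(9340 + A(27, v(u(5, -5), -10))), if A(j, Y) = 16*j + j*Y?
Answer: 1/1969 ≈ 0.00050787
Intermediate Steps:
u(P, o) = -3 + P + o (u(P, o) = (P + o) - 3 = -3 + P + o)
v(X, U) = 11 + X*U**2 (v(X, U) = 5 + ((U*X)*U + 6) = 5 + (X*U**2 + 6) = 5 + (6 + X*U**2) = 11 + X*U**2)
A(j, Y) = 16*j + Y*j
1/(9340 + A(27, v(u(5, -5), -10))) = 1/(9340 + 27*(16 + (11 + (-3 + 5 - 5)*(-10)**2))) = 1/(9340 + 27*(16 + (11 - 3*100))) = 1/(9340 + 27*(16 + (11 - 300))) = 1/(9340 + 27*(16 - 289)) = 1/(9340 + 27*(-273)) = 1/(9340 - 7371) = 1/1969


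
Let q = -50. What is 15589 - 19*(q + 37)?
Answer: 15836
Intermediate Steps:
15589 - 19*(q + 37) = 15589 - 19*(-50 + 37) = 15589 - 19*(-13) = 15589 + 247 = 15836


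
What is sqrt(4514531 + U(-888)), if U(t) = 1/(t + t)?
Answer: sqrt(889976583105)/444 ≈ 2124.7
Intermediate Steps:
U(t) = 1/(2*t)
sqrt(4514531 + U(-888)) = sqrt(4514531 + (1/2)/(-888)) = sqrt(4514531 + (1/2)*(-1/888)) = sqrt(4514531 - 1/1776) = sqrt(8017807055/1776) = sqrt(889976583105)/444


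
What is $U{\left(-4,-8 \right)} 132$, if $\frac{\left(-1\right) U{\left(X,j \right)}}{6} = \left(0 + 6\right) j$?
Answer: $38016$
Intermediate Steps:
$U{\left(X,j \right)} = - 36 j$ ($U{\left(X,j \right)} = - 6 \left(0 + 6\right) j = - 6 \cdot 6 j = - 36 j$)
$U{\left(-4,-8 \right)} 132 = \left(-36\right) \left(-8\right) 132 = 288 \cdot 132 = 38016$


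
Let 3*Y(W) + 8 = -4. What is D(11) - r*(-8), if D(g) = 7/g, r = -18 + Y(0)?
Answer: -1929/11 ≈ -175.36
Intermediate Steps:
Y(W) = -4 (Y(W) = -8/3 + (⅓)*(-4) = -8/3 - 4/3 = -4)
r = -22 (r = -18 - 4 = -22)
D(11) - r*(-8) = 7/11 - (-22)*(-8) = 7*(1/11) - 1*176 = 7/11 - 176 = -1929/11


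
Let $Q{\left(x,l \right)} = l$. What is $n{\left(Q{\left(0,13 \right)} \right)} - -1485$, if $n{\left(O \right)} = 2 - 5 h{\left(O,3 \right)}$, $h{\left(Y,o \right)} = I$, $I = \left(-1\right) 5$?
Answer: $1512$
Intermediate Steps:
$I = -5$
$h{\left(Y,o \right)} = -5$
$n{\left(O \right)} = 27$ ($n{\left(O \right)} = 2 - -25 = 2 + 25 = 27$)
$n{\left(Q{\left(0,13 \right)} \right)} - -1485 = 27 - -1485 = 27 + 1485 = 1512$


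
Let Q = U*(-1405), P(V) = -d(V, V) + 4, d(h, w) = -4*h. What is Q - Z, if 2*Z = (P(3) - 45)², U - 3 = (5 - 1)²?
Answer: -54231/2 ≈ -27116.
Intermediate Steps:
U = 19 (U = 3 + (5 - 1)² = 3 + 4² = 3 + 16 = 19)
P(V) = 4 + 4*V (P(V) = -(-4)*V + 4 = 4*V + 4 = 4 + 4*V)
Q = -26695 (Q = 19*(-1405) = -26695)
Z = 841/2 (Z = ((4 + 4*3) - 45)²/2 = ((4 + 12) - 45)²/2 = (16 - 45)²/2 = (½)*(-29)² = (½)*841 = 841/2 ≈ 420.50)
Q - Z = -26695 - 1*841/2 = -26695 - 841/2 = -54231/2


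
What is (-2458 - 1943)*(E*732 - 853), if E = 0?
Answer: 3754053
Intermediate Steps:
(-2458 - 1943)*(E*732 - 853) = (-2458 - 1943)*(0*732 - 853) = -4401*(0 - 853) = -4401*(-853) = 3754053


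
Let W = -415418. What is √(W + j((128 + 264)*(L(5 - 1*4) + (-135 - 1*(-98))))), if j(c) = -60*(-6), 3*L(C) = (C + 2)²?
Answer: I*√415058 ≈ 644.25*I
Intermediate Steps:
L(C) = (2 + C)²/3 (L(C) = (C + 2)²/3 = (2 + C)²/3)
j(c) = 360
√(W + j((128 + 264)*(L(5 - 1*4) + (-135 - 1*(-98))))) = √(-415418 + 360) = √(-415058) = I*√415058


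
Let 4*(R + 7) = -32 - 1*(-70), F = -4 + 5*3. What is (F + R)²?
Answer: 729/4 ≈ 182.25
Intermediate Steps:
F = 11 (F = -4 + 15 = 11)
R = 5/2 (R = -7 + (-32 - 1*(-70))/4 = -7 + (-32 + 70)/4 = -7 + (¼)*38 = -7 + 19/2 = 5/2 ≈ 2.5000)
(F + R)² = (11 + 5/2)² = (27/2)² = 729/4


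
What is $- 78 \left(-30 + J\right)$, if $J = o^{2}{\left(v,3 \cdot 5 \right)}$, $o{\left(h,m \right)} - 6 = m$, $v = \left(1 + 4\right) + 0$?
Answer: $-32058$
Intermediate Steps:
$v = 5$ ($v = 5 + 0 = 5$)
$o{\left(h,m \right)} = 6 + m$
$J = 441$ ($J = \left(6 + 3 \cdot 5\right)^{2} = \left(6 + 15\right)^{2} = 21^{2} = 441$)
$- 78 \left(-30 + J\right) = - 78 \left(-30 + 441\right) = \left(-78\right) 411 = -32058$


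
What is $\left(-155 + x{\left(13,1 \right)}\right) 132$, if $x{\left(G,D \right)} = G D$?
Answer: $-18744$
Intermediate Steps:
$x{\left(G,D \right)} = D G$
$\left(-155 + x{\left(13,1 \right)}\right) 132 = \left(-155 + 1 \cdot 13\right) 132 = \left(-155 + 13\right) 132 = \left(-142\right) 132 = -18744$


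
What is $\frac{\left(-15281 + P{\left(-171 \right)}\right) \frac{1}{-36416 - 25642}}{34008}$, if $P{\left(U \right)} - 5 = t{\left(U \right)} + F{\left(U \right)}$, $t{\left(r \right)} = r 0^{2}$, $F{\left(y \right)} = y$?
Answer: $\frac{5149}{703489488} \approx 7.3192 \cdot 10^{-6}$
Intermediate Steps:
$t{\left(r \right)} = 0$ ($t{\left(r \right)} = r 0 = 0$)
$P{\left(U \right)} = 5 + U$ ($P{\left(U \right)} = 5 + \left(0 + U\right) = 5 + U$)
$\frac{\left(-15281 + P{\left(-171 \right)}\right) \frac{1}{-36416 - 25642}}{34008} = \frac{\left(-15281 + \left(5 - 171\right)\right) \frac{1}{-36416 - 25642}}{34008} = \frac{-15281 - 166}{-62058} \cdot \frac{1}{34008} = \left(-15447\right) \left(- \frac{1}{62058}\right) \frac{1}{34008} = \frac{5149}{20686} \cdot \frac{1}{34008} = \frac{5149}{703489488}$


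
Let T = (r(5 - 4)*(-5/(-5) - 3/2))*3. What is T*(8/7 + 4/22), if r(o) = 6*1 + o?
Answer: -153/11 ≈ -13.909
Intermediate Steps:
r(o) = 6 + o
T = -21/2 (T = ((6 + (5 - 4))*(-5/(-5) - 3/2))*3 = ((6 + 1)*(-5*(-⅕) - 3*½))*3 = (7*(1 - 3/2))*3 = (7*(-½))*3 = -7/2*3 = -21/2 ≈ -10.500)
T*(8/7 + 4/22) = -21*(8/7 + 4/22)/2 = -21*(8*(⅐) + 4*(1/22))/2 = -21*(8/7 + 2/11)/2 = -21/2*102/77 = -153/11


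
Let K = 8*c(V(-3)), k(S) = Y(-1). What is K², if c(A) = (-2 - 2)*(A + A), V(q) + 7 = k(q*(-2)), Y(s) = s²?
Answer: 147456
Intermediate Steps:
k(S) = 1 (k(S) = (-1)² = 1)
V(q) = -6 (V(q) = -7 + 1 = -6)
c(A) = -8*A
K = 384 (K = 8*(-8*(-6)) = 8*48 = 384)
K² = 384² = 147456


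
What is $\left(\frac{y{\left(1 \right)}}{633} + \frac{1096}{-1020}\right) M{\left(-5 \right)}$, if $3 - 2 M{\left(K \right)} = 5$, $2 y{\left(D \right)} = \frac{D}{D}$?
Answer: $\frac{115543}{107610} \approx 1.0737$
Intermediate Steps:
$y{\left(D \right)} = \frac{1}{2}$ ($y{\left(D \right)} = \frac{D \frac{1}{D}}{2} = \frac{1}{2} \cdot 1 = \frac{1}{2}$)
$M{\left(K \right)} = -1$ ($M{\left(K \right)} = \frac{3}{2} - \frac{5}{2} = -1$)
$\left(\frac{y{\left(1 \right)}}{633} + \frac{1096}{-1020}\right) M{\left(-5 \right)} = \left(\frac{1}{2 \cdot 633} + \frac{1096}{-1020}\right) \left(-1\right) = \left(\frac{1}{2} \cdot \frac{1}{633} + 1096 \left(- \frac{1}{1020}\right)\right) \left(-1\right) = \left(\frac{1}{1266} - \frac{274}{255}\right) \left(-1\right) = \left(- \frac{115543}{107610}\right) \left(-1\right) = \frac{115543}{107610}$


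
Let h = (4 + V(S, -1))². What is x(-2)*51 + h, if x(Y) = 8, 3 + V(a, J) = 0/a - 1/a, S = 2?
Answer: 1633/4 ≈ 408.25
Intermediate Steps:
V(a, J) = -3 - 1/a (V(a, J) = -3 + (0/a - 1/a) = -3 + (0 - 1/a) = -3 - 1/a)
h = ¼ (h = (4 + (-3 - 1/2))² = (4 + (-3 - 1*½))² = (4 + (-3 - ½))² = (4 - 7/2)² = (½)² = ¼ ≈ 0.25000)
x(-2)*51 + h = 8*51 + ¼ = 408 + ¼ = 1633/4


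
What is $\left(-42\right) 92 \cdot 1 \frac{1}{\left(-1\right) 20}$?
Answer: $\frac{966}{5} \approx 193.2$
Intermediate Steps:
$\left(-42\right) 92 \cdot 1 \frac{1}{\left(-1\right) 20} = - 3864 \cdot 1 \frac{1}{-20} = - 3864 \cdot 1 \left(- \frac{1}{20}\right) = \left(-3864\right) \left(- \frac{1}{20}\right) = \frac{966}{5}$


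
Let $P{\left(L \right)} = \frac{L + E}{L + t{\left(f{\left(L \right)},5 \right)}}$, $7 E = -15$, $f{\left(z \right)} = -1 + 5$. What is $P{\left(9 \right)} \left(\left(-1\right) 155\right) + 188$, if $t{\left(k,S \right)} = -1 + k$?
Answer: $\frac{696}{7} \approx 99.429$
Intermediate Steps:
$f{\left(z \right)} = 4$
$E = - \frac{15}{7}$ ($E = \frac{1}{7} \left(-15\right) = - \frac{15}{7} \approx -2.1429$)
$P{\left(L \right)} = \frac{- \frac{15}{7} + L}{3 + L}$ ($P{\left(L \right)} = \frac{L - \frac{15}{7}}{L + \left(-1 + 4\right)} = \frac{- \frac{15}{7} + L}{L + 3} = \frac{- \frac{15}{7} + L}{3 + L}$)
$P{\left(9 \right)} \left(\left(-1\right) 155\right) + 188 = \frac{- \frac{15}{7} + 9}{3 + 9} \left(\left(-1\right) 155\right) + 188 = \frac{1}{12} \cdot \frac{48}{7} \left(-155\right) + 188 = \frac{4}{7} \left(-155\right) + 188 = - \frac{620}{7} + 188 = \frac{696}{7}$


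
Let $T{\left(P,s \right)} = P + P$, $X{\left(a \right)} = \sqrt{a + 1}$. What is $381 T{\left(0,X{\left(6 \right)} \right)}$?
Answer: $0$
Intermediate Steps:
$X{\left(a \right)} = \sqrt{1 + a}$
$T{\left(P,s \right)} = 2 P$
$381 T{\left(0,X{\left(6 \right)} \right)} = 381 \cdot 2 \cdot 0 = 381 \cdot 0 = 0$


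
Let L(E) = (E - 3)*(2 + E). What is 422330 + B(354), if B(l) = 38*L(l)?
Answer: 5170658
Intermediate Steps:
L(E) = (-3 + E)*(2 + E)
B(l) = -228 - 38*l + 38*l**2 (B(l) = 38*(-6 + l**2 - l) = -228 - 38*l + 38*l**2)
422330 + B(354) = 422330 + (-228 - 38*354 + 38*354**2) = 422330 + (-228 - 13452 + 38*125316) = 422330 + (-228 - 13452 + 4762008) = 422330 + 4748328 = 5170658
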